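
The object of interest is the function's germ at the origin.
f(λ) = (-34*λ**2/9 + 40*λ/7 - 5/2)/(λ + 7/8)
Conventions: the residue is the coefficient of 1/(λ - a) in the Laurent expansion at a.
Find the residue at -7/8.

The residue is -2993/288.

At the order-1 pole -7/8 set g(λ) = (λ - (-7/8))*f(λ) = -34*λ**2/9 + 40*λ/7 - 5/2.
Simple pole: residue = g(a) at a = -7/8, which is -2993/288.


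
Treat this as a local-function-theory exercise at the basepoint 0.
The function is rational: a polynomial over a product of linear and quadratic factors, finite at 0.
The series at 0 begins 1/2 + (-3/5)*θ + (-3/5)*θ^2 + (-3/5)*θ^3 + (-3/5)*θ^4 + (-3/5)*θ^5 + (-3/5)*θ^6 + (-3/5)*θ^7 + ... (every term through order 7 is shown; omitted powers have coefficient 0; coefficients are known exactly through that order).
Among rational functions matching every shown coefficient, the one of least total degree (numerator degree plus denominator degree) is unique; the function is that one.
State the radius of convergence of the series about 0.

No rational of total degree below 2 reproduces all 8 coefficients; solving the [1/1] Pade equations on them gives f(θ) = (11*θ/10 - 1/2)/(θ - 1), whose expansion matches every shown term.
Denominator factor (θ - 1): pole of order 1 at 1, modulus 1.
The radius of convergence is the smallest modulus among the singular points: 1.

The radius of convergence is 1.


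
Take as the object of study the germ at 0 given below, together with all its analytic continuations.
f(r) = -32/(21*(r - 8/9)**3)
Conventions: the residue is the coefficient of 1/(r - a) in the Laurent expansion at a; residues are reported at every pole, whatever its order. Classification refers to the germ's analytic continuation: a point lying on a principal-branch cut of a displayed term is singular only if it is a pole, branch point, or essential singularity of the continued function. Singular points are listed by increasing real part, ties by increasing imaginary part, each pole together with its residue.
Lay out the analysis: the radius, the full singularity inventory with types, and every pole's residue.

Radius of convergence at 0: 8/9.
At 8/9: a pole of order 3; residue 0.

Denominator factor (r - 8/9)^3: pole of order 3 at 8/9, modulus 8/9.
The radius of convergence is the smallest modulus among the singular points: 8/9.
At the order-3 pole 8/9 set g(r) = (r - (8/9))^3*f(r) = -32/21.
Order-3 pole: residue = g''(a)/2; g''(8/9) = 0, so the residue is 0.


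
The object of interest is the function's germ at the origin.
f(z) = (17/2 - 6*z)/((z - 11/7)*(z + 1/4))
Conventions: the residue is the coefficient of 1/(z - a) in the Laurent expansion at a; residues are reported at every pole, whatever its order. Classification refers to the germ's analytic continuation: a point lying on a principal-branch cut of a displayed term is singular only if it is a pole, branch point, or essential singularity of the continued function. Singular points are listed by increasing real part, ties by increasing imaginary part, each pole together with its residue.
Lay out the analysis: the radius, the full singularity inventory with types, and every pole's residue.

Radius of convergence at 0: 1/4.
At -1/4: a pole of order 1; residue -280/51.
At 11/7: a pole of order 1; residue -26/51.

Denominator factor (z - 11/7): pole of order 1 at 11/7, modulus 11/7.
Denominator factor (z + 1/4): pole of order 1 at -1/4, modulus 1/4.
The radius of convergence is the smallest modulus among the singular points: 1/4.
At the order-1 pole -1/4 set g(z) = (z - (-1/4))*f(z) = (17/2 - 6*z)/(z - 11/7).
Simple pole: residue = g(a) at a = -1/4, which is -280/51.
At the order-1 pole 11/7 set g(z) = (z - (11/7))*f(z) = (17/2 - 6*z)/(z + 1/4).
Simple pole: residue = g(a) at a = 11/7, which is -26/51.
List the singular points by increasing real part (a conjugate pair: the negative imaginary part first).


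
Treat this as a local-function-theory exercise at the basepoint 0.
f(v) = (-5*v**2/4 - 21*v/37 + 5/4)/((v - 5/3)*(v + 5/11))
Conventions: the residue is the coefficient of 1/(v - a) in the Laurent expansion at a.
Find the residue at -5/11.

The residue is -3357/5698.

At the order-1 pole -5/11 set g(v) = (v - (-5/11))*f(v) = (-5*v**2/4 - 21*v/37 + 5/4)/(v - 5/3).
Simple pole: residue = g(a) at a = -5/11, which is -3357/5698.


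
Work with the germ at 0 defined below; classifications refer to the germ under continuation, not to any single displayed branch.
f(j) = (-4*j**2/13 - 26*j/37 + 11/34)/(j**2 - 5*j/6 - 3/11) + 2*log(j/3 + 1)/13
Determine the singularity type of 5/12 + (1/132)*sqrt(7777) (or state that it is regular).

The denominator factor j**2 - 5*j/6 - 3/11 vanishes at 5/12 + (1/132)*sqrt(7777) and appears to the power 1; the numerator there equals -259075/1619046 - (346/47619)*sqrt(7777), nonzero, and no other factor vanishes.
The branch terms are analytic at this point.
Hence a pole whose order is the multiplicity, 1.

The point is a pole of order 1.


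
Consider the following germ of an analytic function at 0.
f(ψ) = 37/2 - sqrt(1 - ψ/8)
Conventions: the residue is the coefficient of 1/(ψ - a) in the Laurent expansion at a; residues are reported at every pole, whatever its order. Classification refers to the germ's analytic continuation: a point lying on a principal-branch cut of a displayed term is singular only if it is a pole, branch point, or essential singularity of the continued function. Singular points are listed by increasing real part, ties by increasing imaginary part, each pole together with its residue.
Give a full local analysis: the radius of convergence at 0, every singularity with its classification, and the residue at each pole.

Radius of convergence at 0: 8.
At 8: an algebraic (square-root) branch point.

Branch term (-1)*sqrt(1 - ψ/(8)): its argument vanishes at ψ = 8, a square-root branch point, modulus 8.
The radius of convergence is the smallest modulus among the singular points: 8.


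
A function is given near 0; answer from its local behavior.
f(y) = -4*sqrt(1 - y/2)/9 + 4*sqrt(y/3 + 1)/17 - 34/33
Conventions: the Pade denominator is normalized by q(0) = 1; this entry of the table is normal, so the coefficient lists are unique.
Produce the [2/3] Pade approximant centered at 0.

The Pade approximant has numerator coefficients [-2086/1683, 29746038109/11435010543, -246859385809/365920337376]; denominator coefficients [1, -13435786/6794421, 136116655/434842944, 21099419/869685888].

Taylor coefficients needed (expand at 0): a_0 = -2086/1683, a_1 = 23/153, a_2 = 13/1224, a_3 = 59/14688, a_4 = 685/705024, a_5 = 3437/8460288.
Write the denominator as Q(y) = 1 + q1*y + q2*y^2 + q3*y^3. Requiring Q*f - P = O(y^6) with deg P <= 2 kills the coefficients of y^3..y^5 in Q*f:
  y^3: a_3 + q1*a_2 + q2*a_1 + q3*a_0 = 0, i.e. 59/14688 + (13/1224)*q1 + (23/153)*q2 + (-2086/1683)*q3 = 0.
  y^4: a_4 + q1*a_3 + q2*a_2 + q3*a_1 = 0, i.e. 685/705024 + (59/14688)*q1 + (13/1224)*q2 + (23/153)*q3 = 0.
  y^5: a_5 + q1*a_4 + q2*a_3 + q3*a_2 = 0, i.e. 3437/8460288 + (685/705024)*q1 + (59/14688)*q2 + (13/1224)*q3 = 0.
Solving this linear system: q1 = -13435786/6794421, q2 = 136116655/434842944, q3 = 21099419/869685888.
The numerator is Q*f truncated at degree 2: P0 = a_0 = -2086/1683; P1 = a_1 + q1*a_0 = 29746038109/11435010543; P2 = a_2 + q1*a_1 + q2*a_0 = -246859385809/365920337376.


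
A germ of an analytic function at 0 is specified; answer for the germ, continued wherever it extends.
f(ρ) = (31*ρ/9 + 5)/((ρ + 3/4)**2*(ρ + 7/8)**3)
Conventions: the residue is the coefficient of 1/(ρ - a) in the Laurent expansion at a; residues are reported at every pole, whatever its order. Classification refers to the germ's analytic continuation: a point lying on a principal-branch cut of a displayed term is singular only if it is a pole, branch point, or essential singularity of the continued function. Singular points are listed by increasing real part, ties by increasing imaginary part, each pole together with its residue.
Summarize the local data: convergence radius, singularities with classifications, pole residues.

Radius of convergence at 0: 3/4.
At -7/8: a pole of order 3; residue 251392/9.
At -3/4: a pole of order 2; residue -251392/9.

Denominator factor (ρ + 7/8)^3: pole of order 3 at -7/8, modulus 7/8.
Denominator factor (ρ + 3/4)^2: pole of order 2 at -3/4, modulus 3/4.
The radius of convergence is the smallest modulus among the singular points: 3/4.
At the order-3 pole -7/8 set g(ρ) = (ρ - (-7/8))^3*f(ρ) = (31*ρ/9 + 5)/(ρ + 3/4)**2.
Order-3 pole: residue = g''(a)/2; g''(-7/8) = 502784/9, so the residue is 251392/9.
At the order-2 pole -3/4 set g(ρ) = (ρ - (-3/4))^2*f(ρ) = (31*ρ/9 + 5)/(ρ + 7/8)**3.
Order-2 pole: residue = g'(a); g'(-3/4) = -251392/9, so the residue is -251392/9.
List the singular points by increasing real part (a conjugate pair: the negative imaginary part first).


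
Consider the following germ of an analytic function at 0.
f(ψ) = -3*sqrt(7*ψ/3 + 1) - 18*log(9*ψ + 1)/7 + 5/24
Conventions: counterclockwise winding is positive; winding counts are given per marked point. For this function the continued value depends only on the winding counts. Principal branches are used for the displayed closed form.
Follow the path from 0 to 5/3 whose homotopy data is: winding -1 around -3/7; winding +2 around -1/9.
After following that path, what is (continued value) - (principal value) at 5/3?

Continued minus principal equals ((4)*sqrt(11)) - ((72/7)*pi)*i.

The rational part is single-valued and drops out of the difference; each branch term changes only by its own monodromy.
(-18/7)*log(1 - ψ/(-1/9)): each positive loop around -1/9 adds 2*pi*i to the log, so winding +2 contributes (-18/7)*(2)*2*pi*i = -(72/7)*pi*i.
(-3)*sqrt(1 - ψ/(-3/7)): winding -1 is odd, the square root flips sign, contributing -2*(-3)*sqrt(1 - (5/3)/(-3/7)) = -2*(-3)*sqrt(44/9) = (4)*sqrt(11).
Summing the contributions at ψ = 5/3 gives ((4)*sqrt(11)) - ((72/7)*pi)*i.


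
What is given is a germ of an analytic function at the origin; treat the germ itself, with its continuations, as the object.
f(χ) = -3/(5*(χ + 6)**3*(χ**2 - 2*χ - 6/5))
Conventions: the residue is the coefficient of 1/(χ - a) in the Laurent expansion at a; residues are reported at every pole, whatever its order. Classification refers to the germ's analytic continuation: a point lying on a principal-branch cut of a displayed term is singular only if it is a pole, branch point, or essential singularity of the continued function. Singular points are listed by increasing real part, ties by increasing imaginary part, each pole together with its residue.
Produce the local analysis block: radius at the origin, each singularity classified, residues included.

Radius of convergence at 0: -1 + (1/5)*sqrt(55).
At -6: a pole of order 3; residue -1865/2135484.
At 1 - (1/5)*sqrt(55): a pole of order 1; residue 1865/4270968 + (4865/46980648)*sqrt(55).
At 1 + (1/5)*sqrt(55): a pole of order 1; residue 1865/4270968 - (4865/46980648)*sqrt(55).


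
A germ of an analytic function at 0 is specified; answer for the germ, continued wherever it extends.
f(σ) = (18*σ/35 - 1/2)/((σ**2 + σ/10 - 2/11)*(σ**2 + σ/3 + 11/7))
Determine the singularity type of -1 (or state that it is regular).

Denominator factors: σ**2 + σ/10 - 2/11 = 79/110 at σ = -1; σ**2 + σ/3 + 11/7 = 47/21 at σ = -1 — none vanishes.
So the germ continues analytically to -1.

The point is a regular point.


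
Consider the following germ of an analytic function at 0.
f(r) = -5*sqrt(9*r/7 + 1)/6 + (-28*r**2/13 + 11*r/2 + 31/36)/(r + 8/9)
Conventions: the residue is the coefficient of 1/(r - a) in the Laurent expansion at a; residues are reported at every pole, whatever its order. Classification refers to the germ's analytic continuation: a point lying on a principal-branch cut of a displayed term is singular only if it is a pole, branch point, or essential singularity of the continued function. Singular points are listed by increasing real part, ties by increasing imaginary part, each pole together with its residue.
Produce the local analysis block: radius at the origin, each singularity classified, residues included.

Denominator factor (r + 8/9): pole of order 1 at -8/9, modulus 8/9.
Branch term (-5/6)*sqrt(1 - r/(-7/9)): its argument vanishes at r = -7/9, a square-root branch point, modulus 7/9.
The radius of convergence is the smallest modulus among the singular points: 7/9.
The branch term is analytic at -8/9 and contributes nothing to the residue; only the rational part matters.
At the order-1 pole -8/9 set g(r) = (r - (-8/9))*(rational part) = -28*r**2/13 + 11*r/2 + 31/36.
Simple pole: residue = g(a) at a = -8/9, which is -24133/4212.
List the singular points by increasing real part (a conjugate pair: the negative imaginary part first).

Radius of convergence at 0: 7/9.
At -8/9: a pole of order 1; residue -24133/4212.
At -7/9: an algebraic (square-root) branch point.


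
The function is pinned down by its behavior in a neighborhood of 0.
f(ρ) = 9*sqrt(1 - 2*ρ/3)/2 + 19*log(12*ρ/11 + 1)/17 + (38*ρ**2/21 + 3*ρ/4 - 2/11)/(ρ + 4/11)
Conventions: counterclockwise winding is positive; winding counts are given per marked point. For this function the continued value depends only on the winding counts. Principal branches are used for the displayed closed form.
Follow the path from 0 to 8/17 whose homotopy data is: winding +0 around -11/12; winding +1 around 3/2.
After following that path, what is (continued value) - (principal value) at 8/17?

The rational part is single-valued and drops out of the difference; each branch term changes only by its own monodromy.
(9/2)*sqrt(1 - ρ/(3/2)): winding +1 is odd, the square root flips sign, contributing -2*(9/2)*sqrt(1 - (8/17)/(3/2)) = -2*(9/2)*sqrt(35/51) = -(3/17)*sqrt(1785).
(19/17)*log(1 - ρ/(-11/12)): winding 0 around -11/12, so this term returns to its principal value, contribution 0.
Summing the contributions at ρ = 8/17 gives -(3/17)*sqrt(1785).

Continued minus principal equals -(3/17)*sqrt(1785).


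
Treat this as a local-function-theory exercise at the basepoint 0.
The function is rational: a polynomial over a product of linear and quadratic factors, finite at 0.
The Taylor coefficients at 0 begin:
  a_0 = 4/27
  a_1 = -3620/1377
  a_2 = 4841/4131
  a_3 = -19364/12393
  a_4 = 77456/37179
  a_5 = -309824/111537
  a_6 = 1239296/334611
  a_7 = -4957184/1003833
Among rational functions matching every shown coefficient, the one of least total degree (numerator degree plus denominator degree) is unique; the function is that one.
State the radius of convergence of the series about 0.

No rational of total degree below 3 reproduces all 8 coefficients; solving the [2/1] Pade equations on them gives f(μ) = (-7*μ**2/4 - 31*μ/17 + 1/9)/(μ + 3/4), whose expansion matches every shown term.
Denominator factor (μ + 3/4): pole of order 1 at -3/4, modulus 3/4.
The radius of convergence is the smallest modulus among the singular points: 3/4.

The radius of convergence is 3/4.


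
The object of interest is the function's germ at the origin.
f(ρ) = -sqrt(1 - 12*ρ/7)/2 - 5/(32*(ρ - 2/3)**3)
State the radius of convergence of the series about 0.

The radius of convergence is 7/12.

Denominator factor (ρ - 2/3)^3: pole of order 3 at 2/3, modulus 2/3.
Branch term (-1/2)*sqrt(1 - ρ/(7/12)): its argument vanishes at ρ = 7/12, a square-root branch point, modulus 7/12.
The radius of convergence is the smallest modulus among the singular points: 7/12.


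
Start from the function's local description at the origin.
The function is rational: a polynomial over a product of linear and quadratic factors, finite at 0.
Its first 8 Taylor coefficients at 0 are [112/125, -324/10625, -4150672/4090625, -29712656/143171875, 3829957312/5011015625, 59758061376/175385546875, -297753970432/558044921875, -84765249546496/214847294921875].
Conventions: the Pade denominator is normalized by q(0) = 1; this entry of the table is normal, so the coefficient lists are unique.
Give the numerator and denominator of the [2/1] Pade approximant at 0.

The Pade approximant has numerator coefficients [112/125, -117833252/551261125, -6115065052/6063872375]; denominator coefficients [1, -1857041/9079595].

Taylor coefficients needed (read off): a_0 = 112/125, a_1 = -324/10625, a_2 = -4150672/4090625, a_3 = -29712656/143171875.
Write the denominator as Q(φ) = 1 + q1*φ. Requiring Q*f - P = O(φ^4) with deg P <= 2 kills the coefficients of φ^3..φ^3 in Q*f:
  φ^3: a_3 + q1*a_2 = 0, i.e. -29712656/143171875 + (-4150672/4090625)*q1 = 0.
Solving this linear system: q1 = -1857041/9079595.
The numerator is Q*f truncated at degree 2: P0 = a_0 = 112/125; P1 = a_1 + q1*a_0 = -117833252/551261125; P2 = a_2 + q1*a_1 = -6115065052/6063872375.


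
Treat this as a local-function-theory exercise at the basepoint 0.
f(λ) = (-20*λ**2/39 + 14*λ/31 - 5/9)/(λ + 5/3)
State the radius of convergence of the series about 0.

The radius of convergence is 5/3.

Denominator factor (λ + 5/3): pole of order 1 at -5/3, modulus 5/3.
The radius of convergence is the smallest modulus among the singular points: 5/3.


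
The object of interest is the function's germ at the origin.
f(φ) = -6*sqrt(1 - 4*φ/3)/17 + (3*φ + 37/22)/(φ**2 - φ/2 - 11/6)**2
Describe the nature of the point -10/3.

Denominator factors: φ**2 - φ/2 - 11/6 = 197/18 at φ = -10/3 — none vanishes.
Branch term sqrt(1 - φ/(3/4)): argument at -10/3 is 49/9, nonzero, so -10/3 is not its branch point (a point on a principal cut is still regular for the continued germ).
So the germ continues analytically to -10/3.

The point is a regular point.


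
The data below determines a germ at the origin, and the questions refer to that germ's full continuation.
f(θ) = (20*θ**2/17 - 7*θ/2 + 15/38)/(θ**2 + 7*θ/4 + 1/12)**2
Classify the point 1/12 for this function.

The point is a regular point.

Denominator factors: θ**2 + 7*θ/4 + 1/12 = 17/72 at θ = 1/12 — none vanishes.
So the germ continues analytically to 1/12.


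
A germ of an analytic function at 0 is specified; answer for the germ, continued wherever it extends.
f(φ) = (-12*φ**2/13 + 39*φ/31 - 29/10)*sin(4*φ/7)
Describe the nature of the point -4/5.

The point is a regular point.

There is no denominator, hence no pole anywhere.
The factor sin(4*φ/7) is entire.
So the germ continues analytically to -4/5.


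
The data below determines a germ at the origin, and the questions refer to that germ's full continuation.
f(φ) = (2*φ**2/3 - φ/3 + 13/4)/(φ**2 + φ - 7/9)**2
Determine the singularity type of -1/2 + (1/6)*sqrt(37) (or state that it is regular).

The point is a pole of order 2.

The denominator factor φ**2 + φ - 7/9 vanishes at -1/2 + (1/6)*sqrt(37) and appears to the power 2; the numerator there equals 461/108 - (1/6)*sqrt(37), nonzero, and no other factor vanishes.
Hence a pole whose order is the multiplicity, 2.


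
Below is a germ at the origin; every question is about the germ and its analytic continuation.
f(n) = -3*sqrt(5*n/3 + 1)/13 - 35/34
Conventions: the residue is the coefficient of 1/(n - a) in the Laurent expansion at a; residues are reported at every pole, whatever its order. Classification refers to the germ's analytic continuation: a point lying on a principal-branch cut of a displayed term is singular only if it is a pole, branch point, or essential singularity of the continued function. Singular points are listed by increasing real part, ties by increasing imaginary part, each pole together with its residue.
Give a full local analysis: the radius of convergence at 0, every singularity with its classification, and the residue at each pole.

Branch term (-3/13)*sqrt(1 - n/(-3/5)): its argument vanishes at n = -3/5, a square-root branch point, modulus 3/5.
The radius of convergence is the smallest modulus among the singular points: 3/5.

Radius of convergence at 0: 3/5.
At -3/5: an algebraic (square-root) branch point.


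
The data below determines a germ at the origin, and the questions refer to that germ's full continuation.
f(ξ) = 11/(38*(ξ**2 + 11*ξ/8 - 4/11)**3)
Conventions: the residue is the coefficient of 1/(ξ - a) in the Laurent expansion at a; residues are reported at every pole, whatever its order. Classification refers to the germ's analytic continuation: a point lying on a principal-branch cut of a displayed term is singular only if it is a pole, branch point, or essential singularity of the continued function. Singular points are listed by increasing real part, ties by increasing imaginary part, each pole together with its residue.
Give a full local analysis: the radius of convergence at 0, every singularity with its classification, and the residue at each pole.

Denominator factor (ξ**2 + 11*ξ/8 - 4/11)^3: discriminant 2355/704, real irrational roots -11/16 + (1/176)*sqrt(25905) and -11/16 - (1/176)*sqrt(25905); poles of order 3, moduli -11/16 + (1/176)*sqrt(25905) and 11/16 + (1/176)*sqrt(25905).
The radius of convergence is the smallest modulus among the singular points: -11/16 + (1/176)*sqrt(25905).
The factor ξ**2 + 11*ξ/8 - 4/11 splits as (ξ - a)(ξ - a') with a = -11/16 - (1/176)*sqrt(25905), a' = -11/16 + (1/176)*sqrt(25905). At the order-3 pole a set g(ξ) = (ξ - a)^3*f(ξ) = [11/38] / (ξ - a')^3.
Order-3 pole: residue = g''(a)/2; g''(-11/16 - (1/176)*sqrt(25905)) = -(87228416/82718962875)*sqrt(25905), so the residue is -(43614208/82718962875)*sqrt(25905).
The factor ξ**2 + 11*ξ/8 - 4/11 splits as (ξ - a)(ξ - a') with a = -11/16 + (1/176)*sqrt(25905), a' = -11/16 - (1/176)*sqrt(25905). At the order-3 pole a set g(ξ) = (ξ - a)^3*f(ξ) = [11/38] / (ξ - a')^3.
Order-3 pole: residue = g''(a)/2; g''(-11/16 + (1/176)*sqrt(25905)) = (87228416/82718962875)*sqrt(25905), so the residue is (43614208/82718962875)*sqrt(25905).
List the singular points by increasing real part (a conjugate pair: the negative imaginary part first).

Radius of convergence at 0: -11/16 + (1/176)*sqrt(25905).
At -11/16 - (1/176)*sqrt(25905): a pole of order 3; residue -(43614208/82718962875)*sqrt(25905).
At -11/16 + (1/176)*sqrt(25905): a pole of order 3; residue (43614208/82718962875)*sqrt(25905).


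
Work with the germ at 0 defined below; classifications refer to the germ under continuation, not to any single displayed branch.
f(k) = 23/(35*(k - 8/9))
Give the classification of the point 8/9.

The point is a pole of order 1.

The denominator factor k - 8/9 vanishes at 8/9 and appears to the power 1; the numerator there equals 23/35, nonzero, and no other factor vanishes.
Hence a pole whose order is the multiplicity, 1.


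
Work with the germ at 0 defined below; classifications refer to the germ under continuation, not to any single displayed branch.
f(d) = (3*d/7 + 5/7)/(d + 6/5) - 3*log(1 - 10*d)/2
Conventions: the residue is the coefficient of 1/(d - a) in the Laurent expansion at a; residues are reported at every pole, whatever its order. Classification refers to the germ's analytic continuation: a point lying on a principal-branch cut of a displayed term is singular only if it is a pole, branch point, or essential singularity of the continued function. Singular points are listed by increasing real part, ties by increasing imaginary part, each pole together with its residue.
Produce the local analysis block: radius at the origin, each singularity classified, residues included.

Denominator factor (d + 6/5): pole of order 1 at -6/5, modulus 6/5.
Branch term (-3/2)*log(1 - d/(1/10)): its argument vanishes at d = 1/10, a logarithmic branch point, modulus 1/10.
The radius of convergence is the smallest modulus among the singular points: 1/10.
The branch term is analytic at -6/5 and contributes nothing to the residue; only the rational part matters.
At the order-1 pole -6/5 set g(d) = (d - (-6/5))*(rational part) = 3*d/7 + 5/7.
Simple pole: residue = g(a) at a = -6/5, which is 1/5.
List the singular points by increasing real part (a conjugate pair: the negative imaginary part first).

Radius of convergence at 0: 1/10.
At -6/5: a pole of order 1; residue 1/5.
At 1/10: a logarithmic branch point.


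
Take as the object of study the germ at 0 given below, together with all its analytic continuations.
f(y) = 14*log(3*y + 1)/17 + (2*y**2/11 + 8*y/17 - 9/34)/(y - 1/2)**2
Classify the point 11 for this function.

The point is a regular point.

Denominator factors: y - 1/2 = 21/2 at y = 11 — none vanishes.
Branch term log(1 - y/(-1/3)): argument at 11 is 34, nonzero, so 11 is not its branch point (a point on a principal cut is still regular for the continued germ).
So the germ continues analytically to 11.


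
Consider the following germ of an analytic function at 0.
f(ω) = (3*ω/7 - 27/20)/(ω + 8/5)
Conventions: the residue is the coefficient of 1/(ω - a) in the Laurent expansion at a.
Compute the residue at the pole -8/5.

At the order-1 pole -8/5 set g(ω) = (ω - (-8/5))*f(ω) = 3*ω/7 - 27/20.
Simple pole: residue = g(a) at a = -8/5, which is -57/28.

The residue is -57/28.


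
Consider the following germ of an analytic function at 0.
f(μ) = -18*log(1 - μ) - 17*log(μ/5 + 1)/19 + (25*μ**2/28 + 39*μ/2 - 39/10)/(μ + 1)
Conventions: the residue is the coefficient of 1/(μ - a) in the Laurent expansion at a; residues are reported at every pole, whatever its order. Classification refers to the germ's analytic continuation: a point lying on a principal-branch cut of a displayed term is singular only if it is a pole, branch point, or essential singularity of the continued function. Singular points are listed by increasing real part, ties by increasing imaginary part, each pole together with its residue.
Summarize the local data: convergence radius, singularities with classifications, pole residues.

Radius of convergence at 0: 1.
At -5: a logarithmic branch point.
At -1: a pole of order 1; residue -3151/140.
At 1: a logarithmic branch point.

Denominator factor (μ + 1): pole of order 1 at -1, modulus 1.
Branch term (-18)*log(1 - μ/(1)): its argument vanishes at μ = 1, a logarithmic branch point, modulus 1.
Branch term (-17/19)*log(1 - μ/(-5)): its argument vanishes at μ = -5, a logarithmic branch point, modulus 5.
The radius of convergence is the smallest modulus among the singular points: 1.
The branch terms are analytic at -1 and contribute nothing to the residue; only the rational part matters.
At the order-1 pole -1 set g(μ) = (μ - (-1))*(rational part) = 25*μ**2/28 + 39*μ/2 - 39/10.
Simple pole: residue = g(a) at a = -1, which is -3151/140.
List the singular points by increasing real part (a conjugate pair: the negative imaginary part first).


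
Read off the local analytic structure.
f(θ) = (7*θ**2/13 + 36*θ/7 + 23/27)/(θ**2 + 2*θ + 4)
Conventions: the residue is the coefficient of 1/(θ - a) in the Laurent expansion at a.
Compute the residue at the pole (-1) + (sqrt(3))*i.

The factor θ**2 + 2*θ + 4 splits as (θ - a)(θ - a') with a = (-1) + (sqrt(3))*i, a' = (-1) - (sqrt(3))*i. At the order-1 pole a set g(θ) = (θ - a)*f(θ) = [7*θ**2/13 + 36*θ/7 + 23/27] / (θ - a').
Simple pole: residue = g(a) at a = (-1) + (sqrt(3))*i, which is (185/91) + ((13189/14742)*sqrt(3))*i.

The residue is (185/91) + ((13189/14742)*sqrt(3))*i.


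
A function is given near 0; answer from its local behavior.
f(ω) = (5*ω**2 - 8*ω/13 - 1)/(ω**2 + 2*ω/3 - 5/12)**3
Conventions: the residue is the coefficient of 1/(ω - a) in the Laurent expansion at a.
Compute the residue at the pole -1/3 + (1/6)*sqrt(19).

The factor ω**2 + 2*ω/3 - 5/12 splits as (ω - a)(ω - a') with a = -1/3 + (1/6)*sqrt(19), a' = -1/3 - (1/6)*sqrt(19). At the order-3 pole a set g(ω) = (ω - a)^3*f(ω) = [5*ω**2 - 8*ω/13 - 1] / (ω - a')^3.
Order-3 pole: residue = g''(a)/2; g''(-1/3 + (1/6)*sqrt(19)) = -(42417/89167)*sqrt(19), so the residue is -(42417/178334)*sqrt(19).

The residue is -(42417/178334)*sqrt(19).


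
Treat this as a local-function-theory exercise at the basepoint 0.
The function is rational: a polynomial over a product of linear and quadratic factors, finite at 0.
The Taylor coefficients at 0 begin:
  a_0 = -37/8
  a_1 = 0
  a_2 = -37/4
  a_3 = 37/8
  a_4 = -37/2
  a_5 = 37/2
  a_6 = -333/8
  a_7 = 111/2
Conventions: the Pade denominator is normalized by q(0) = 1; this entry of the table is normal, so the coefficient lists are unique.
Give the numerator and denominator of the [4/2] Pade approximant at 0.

Taylor coefficients needed (read off): a_0 = -37/8, a_1 = 0, a_2 = -37/4, a_3 = 37/8, a_4 = -37/2, a_5 = 37/2, a_6 = -333/8.
Write the denominator as Q(β) = 1 + q1*β + q2*β^2. Requiring Q*f - P = O(β^7) with deg P <= 4 kills the coefficients of β^5..β^6 in Q*f:
  β^5: a_5 + q1*a_4 + q2*a_3 = 0, i.e. 37/2 + (-37/2)*q1 + (37/8)*q2 = 0.
  β^6: a_6 + q1*a_5 + q2*a_4 = 0, i.e. -333/8 + (37/2)*q1 + (-37/2)*q2 = 0.
Solving this linear system: q1 = 7/12, q2 = -5/3.
The numerator is Q*f truncated at degree 4: P0 = a_0 = -37/8; P1 = a_1 + q1*a_0 = -259/96; P2 = a_2 + q1*a_1 + q2*a_0 = -37/24; P3 = a_3 + q1*a_2 + q2*a_1 = -37/48; P4 = a_4 + q1*a_3 + q2*a_2 = -37/96.

The Pade approximant has numerator coefficients [-37/8, -259/96, -37/24, -37/48, -37/96]; denominator coefficients [1, 7/12, -5/3].


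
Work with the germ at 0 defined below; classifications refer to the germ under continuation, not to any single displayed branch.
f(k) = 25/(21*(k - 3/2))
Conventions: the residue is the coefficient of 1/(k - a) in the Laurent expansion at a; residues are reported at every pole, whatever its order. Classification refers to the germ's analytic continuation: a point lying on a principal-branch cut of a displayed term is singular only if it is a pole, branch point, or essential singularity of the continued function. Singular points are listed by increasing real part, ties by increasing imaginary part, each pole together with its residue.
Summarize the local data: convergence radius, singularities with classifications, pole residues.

Radius of convergence at 0: 3/2.
At 3/2: a pole of order 1; residue 25/21.

Denominator factor (k - 3/2): pole of order 1 at 3/2, modulus 3/2.
The radius of convergence is the smallest modulus among the singular points: 3/2.
At the order-1 pole 3/2 set g(k) = (k - (3/2))*f(k) = 25/21.
Simple pole: residue = g(a) at a = 3/2, which is 25/21.


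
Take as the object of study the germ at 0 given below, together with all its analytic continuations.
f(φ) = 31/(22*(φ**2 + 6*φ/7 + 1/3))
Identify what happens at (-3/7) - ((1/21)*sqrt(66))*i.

The denominator factor φ**2 + 6*φ/7 + 1/3 vanishes at (-3/7) - ((1/21)*sqrt(66))*i and appears to the power 1; the numerator there equals 31/22, nonzero, and no other factor vanishes.
Hence a pole whose order is the multiplicity, 1.

The point is a pole of order 1.


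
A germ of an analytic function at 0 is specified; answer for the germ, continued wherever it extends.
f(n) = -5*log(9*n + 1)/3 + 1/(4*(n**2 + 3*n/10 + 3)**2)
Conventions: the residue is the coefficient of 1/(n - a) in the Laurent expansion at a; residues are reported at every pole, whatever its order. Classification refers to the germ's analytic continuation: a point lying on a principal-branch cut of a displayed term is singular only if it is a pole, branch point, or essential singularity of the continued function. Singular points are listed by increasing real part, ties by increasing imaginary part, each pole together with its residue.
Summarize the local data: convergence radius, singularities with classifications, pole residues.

Radius of convergence at 0: 1/9.
At (-3/20) - ((1/20)*sqrt(1191))*i: a pole of order 2; residue ((500/1418481)*sqrt(1191))*i.
At (-3/20) + ((1/20)*sqrt(1191))*i: a pole of order 2; residue -((500/1418481)*sqrt(1191))*i.
At -1/9: a logarithmic branch point.

Denominator factor (n**2 + 3*n/10 + 3)^2: discriminant -1191/100, complex-conjugate roots (-3/20) + ((1/20)*sqrt(1191))*i and (-3/20) - ((1/20)*sqrt(1191))*i; poles of order 2, moduli sqrt(3) and sqrt(3).
Branch term (-5/3)*log(1 - n/(-1/9)): its argument vanishes at n = -1/9, a logarithmic branch point, modulus 1/9.
The radius of convergence is the smallest modulus among the singular points: 1/9.
The branch term is analytic at (-3/20) - ((1/20)*sqrt(1191))*i and contributes nothing to the residue; only the rational part matters.
The factor n**2 + 3*n/10 + 3 splits as (n - a)(n - a') with a = (-3/20) - ((1/20)*sqrt(1191))*i, a' = (-3/20) + ((1/20)*sqrt(1191))*i. At the order-2 pole a set g(n) = (n - a)^2*(rational part) = [1/4] / (n - a')^2.
Order-2 pole: residue = g'(a); g'((-3/20) - ((1/20)*sqrt(1191))*i) = ((500/1418481)*sqrt(1191))*i, so the residue is ((500/1418481)*sqrt(1191))*i.
The branch term is analytic at (-3/20) + ((1/20)*sqrt(1191))*i and contributes nothing to the residue; only the rational part matters.
The factor n**2 + 3*n/10 + 3 splits as (n - a)(n - a') with a = (-3/20) + ((1/20)*sqrt(1191))*i, a' = (-3/20) - ((1/20)*sqrt(1191))*i. At the order-2 pole a set g(n) = (n - a)^2*(rational part) = [1/4] / (n - a')^2.
Order-2 pole: residue = g'(a); g'((-3/20) + ((1/20)*sqrt(1191))*i) = -((500/1418481)*sqrt(1191))*i, so the residue is -((500/1418481)*sqrt(1191))*i.
List the singular points by increasing real part (a conjugate pair: the negative imaginary part first).


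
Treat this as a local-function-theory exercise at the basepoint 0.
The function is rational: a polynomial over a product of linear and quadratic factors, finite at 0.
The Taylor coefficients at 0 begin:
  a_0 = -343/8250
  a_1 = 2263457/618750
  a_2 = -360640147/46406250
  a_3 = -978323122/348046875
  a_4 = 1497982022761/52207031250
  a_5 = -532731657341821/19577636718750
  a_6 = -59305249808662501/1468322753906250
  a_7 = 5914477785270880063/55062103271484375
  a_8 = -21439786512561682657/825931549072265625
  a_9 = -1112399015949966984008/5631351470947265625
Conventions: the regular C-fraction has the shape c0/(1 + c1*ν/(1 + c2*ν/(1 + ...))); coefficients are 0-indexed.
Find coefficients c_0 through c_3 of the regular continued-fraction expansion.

Taylor coefficients (read off): a_0 = -343/8250, a_1 = 2263457/618750, a_2 = -360640147/46406250, a_3 = -978323122/348046875.
c0 = a_0 = -343/8250. Peel one level at a time: if S = 1 + c*ν/S' with S'(0) = 1, then c is the ν-coefficient of S and S' = c*ν/(S - 1).
S_1 = c0/f = 1 + (6599/75)*ν + (4721708/625)*ν^2 + ...; c1 = 6599/75.
S_2 = c1*ν/(S_1 - 1) = 1 + (-14165124/164975)*ν + (143747020389/27216750625)*ν^2 + ...; c2 = -14165124/164975.
S_3 = c2*ν/(S_2 - 1) = 1 + (47915673463/778963777300)*ν + ...; c3 = 47915673463/778963777300.

The regular C-fraction coefficients are [-343/8250, 6599/75, -14165124/164975, 47915673463/778963777300].


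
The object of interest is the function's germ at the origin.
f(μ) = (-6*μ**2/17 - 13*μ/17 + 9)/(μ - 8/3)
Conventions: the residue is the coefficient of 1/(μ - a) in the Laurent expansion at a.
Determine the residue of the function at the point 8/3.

At the order-1 pole 8/3 set g(μ) = (μ - (8/3))*f(μ) = -6*μ**2/17 - 13*μ/17 + 9.
Simple pole: residue = g(a) at a = 8/3, which is 227/51.

The residue is 227/51.


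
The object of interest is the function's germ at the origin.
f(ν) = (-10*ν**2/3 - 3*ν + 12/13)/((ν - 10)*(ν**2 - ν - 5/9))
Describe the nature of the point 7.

Denominator factors: ν**2 - ν - 5/9 = 373/9 at ν = 7; ν - 10 = -3 at ν = 7 — none vanishes.
So the germ continues analytically to 7.

The point is a regular point.


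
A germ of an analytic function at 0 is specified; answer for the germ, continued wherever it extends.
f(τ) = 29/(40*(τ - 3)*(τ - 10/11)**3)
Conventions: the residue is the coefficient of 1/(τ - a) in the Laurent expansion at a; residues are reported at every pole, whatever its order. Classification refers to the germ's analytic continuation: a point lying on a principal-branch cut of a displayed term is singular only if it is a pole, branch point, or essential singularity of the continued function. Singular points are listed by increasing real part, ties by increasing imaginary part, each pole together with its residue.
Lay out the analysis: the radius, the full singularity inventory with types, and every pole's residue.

Radius of convergence at 0: 10/11.
At 10/11: a pole of order 3; residue -38599/486680.
At 3: a pole of order 1; residue 38599/486680.

Denominator factor (τ - 3): pole of order 1 at 3, modulus 3.
Denominator factor (τ - 10/11)^3: pole of order 3 at 10/11, modulus 10/11.
The radius of convergence is the smallest modulus among the singular points: 10/11.
At the order-3 pole 10/11 set g(τ) = (τ - (10/11))^3*f(τ) = 29/(40*(τ - 3)).
Order-3 pole: residue = g''(a)/2; g''(10/11) = -38599/243340, so the residue is -38599/486680.
At the order-1 pole 3 set g(τ) = (τ - (3))*f(τ) = 29/(40*(τ - 10/11)**3).
Simple pole: residue = g(a) at a = 3, which is 38599/486680.
List the singular points by increasing real part (a conjugate pair: the negative imaginary part first).


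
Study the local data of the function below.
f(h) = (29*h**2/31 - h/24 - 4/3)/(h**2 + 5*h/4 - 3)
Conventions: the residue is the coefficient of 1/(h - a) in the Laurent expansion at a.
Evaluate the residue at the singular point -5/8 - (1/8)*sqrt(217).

The factor h**2 + 5*h/4 - 3 splits as (h - a)(h - a') with a = -5/8 - (1/8)*sqrt(217), a' = -5/8 + (1/8)*sqrt(217). At the order-1 pole a set g(h) = (h - a)*f(h) = [29*h**2/31 - h/24 - 4/3] / (h - a').
Simple pole: residue = g(a) at a = -5/8 - (1/8)*sqrt(217), which is -901/1488 - (13273/322896)*sqrt(217).

The residue is -901/1488 - (13273/322896)*sqrt(217).


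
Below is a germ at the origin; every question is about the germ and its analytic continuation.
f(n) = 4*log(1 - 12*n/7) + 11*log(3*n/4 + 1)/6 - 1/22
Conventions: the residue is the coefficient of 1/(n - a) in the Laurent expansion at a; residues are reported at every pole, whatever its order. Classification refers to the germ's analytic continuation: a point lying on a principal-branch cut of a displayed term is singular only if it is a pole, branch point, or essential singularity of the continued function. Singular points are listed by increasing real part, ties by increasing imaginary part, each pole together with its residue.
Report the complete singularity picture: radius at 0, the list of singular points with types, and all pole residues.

Radius of convergence at 0: 7/12.
At -4/3: a logarithmic branch point.
At 7/12: a logarithmic branch point.

Branch term (11/6)*log(1 - n/(-4/3)): its argument vanishes at n = -4/3, a logarithmic branch point, modulus 4/3.
Branch term (4)*log(1 - n/(7/12)): its argument vanishes at n = 7/12, a logarithmic branch point, modulus 7/12.
The radius of convergence is the smallest modulus among the singular points: 7/12.
List the singular points by increasing real part (a conjugate pair: the negative imaginary part first).


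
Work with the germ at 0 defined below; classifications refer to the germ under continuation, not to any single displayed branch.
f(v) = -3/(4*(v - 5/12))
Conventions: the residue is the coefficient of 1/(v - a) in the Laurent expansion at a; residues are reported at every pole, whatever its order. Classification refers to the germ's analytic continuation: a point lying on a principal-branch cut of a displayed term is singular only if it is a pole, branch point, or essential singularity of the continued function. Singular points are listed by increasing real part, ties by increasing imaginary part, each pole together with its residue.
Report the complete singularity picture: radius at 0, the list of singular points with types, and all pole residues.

Denominator factor (v - 5/12): pole of order 1 at 5/12, modulus 5/12.
The radius of convergence is the smallest modulus among the singular points: 5/12.
At the order-1 pole 5/12 set g(v) = (v - (5/12))*f(v) = -3/4.
Simple pole: residue = g(a) at a = 5/12, which is -3/4.

Radius of convergence at 0: 5/12.
At 5/12: a pole of order 1; residue -3/4.


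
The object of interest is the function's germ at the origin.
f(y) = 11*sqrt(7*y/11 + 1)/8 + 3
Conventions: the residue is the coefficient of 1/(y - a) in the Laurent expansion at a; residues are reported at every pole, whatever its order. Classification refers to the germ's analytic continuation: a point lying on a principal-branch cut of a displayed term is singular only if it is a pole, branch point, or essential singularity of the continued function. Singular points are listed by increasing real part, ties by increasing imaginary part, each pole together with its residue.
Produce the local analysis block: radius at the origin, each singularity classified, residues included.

Radius of convergence at 0: 11/7.
At -11/7: an algebraic (square-root) branch point.

Branch term (11/8)*sqrt(1 - y/(-11/7)): its argument vanishes at y = -11/7, a square-root branch point, modulus 11/7.
The radius of convergence is the smallest modulus among the singular points: 11/7.
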